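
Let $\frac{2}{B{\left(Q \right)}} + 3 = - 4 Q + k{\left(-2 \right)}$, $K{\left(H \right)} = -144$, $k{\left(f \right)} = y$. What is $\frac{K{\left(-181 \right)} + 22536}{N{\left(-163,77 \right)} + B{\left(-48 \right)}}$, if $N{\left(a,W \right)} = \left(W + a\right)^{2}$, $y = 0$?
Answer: $\frac{2116044}{698923} \approx 3.0276$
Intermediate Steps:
$k{\left(f \right)} = 0$
$B{\left(Q \right)} = \frac{2}{-3 - 4 Q}$ ($B{\left(Q \right)} = \frac{2}{-3 + \left(- 4 Q + 0\right)} = \frac{2}{-3 - 4 Q}$)
$\frac{K{\left(-181 \right)} + 22536}{N{\left(-163,77 \right)} + B{\left(-48 \right)}} = \frac{-144 + 22536}{\left(77 - 163\right)^{2} - \frac{2}{3 + 4 \left(-48\right)}} = \frac{22392}{\left(-86\right)^{2} - \frac{2}{3 - 192}} = \frac{22392}{7396 - \frac{2}{-189}} = \frac{22392}{7396 - - \frac{2}{189}} = \frac{22392}{7396 + \frac{2}{189}} = \frac{22392}{\frac{1397846}{189}} = 22392 \cdot \frac{189}{1397846} = \frac{2116044}{698923}$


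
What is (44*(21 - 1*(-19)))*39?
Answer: 68640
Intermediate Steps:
(44*(21 - 1*(-19)))*39 = (44*(21 + 19))*39 = (44*40)*39 = 1760*39 = 68640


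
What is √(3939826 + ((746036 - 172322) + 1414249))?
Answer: √5927789 ≈ 2434.7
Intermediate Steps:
√(3939826 + ((746036 - 172322) + 1414249)) = √(3939826 + (573714 + 1414249)) = √(3939826 + 1987963) = √5927789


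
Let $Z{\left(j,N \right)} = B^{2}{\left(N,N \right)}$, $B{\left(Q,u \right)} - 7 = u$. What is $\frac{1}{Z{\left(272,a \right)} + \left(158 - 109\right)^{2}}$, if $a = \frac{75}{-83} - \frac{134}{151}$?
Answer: $\frac{157076089}{381401690345} \approx 0.00041184$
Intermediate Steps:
$B{\left(Q,u \right)} = 7 + u$
$a = - \frac{22447}{12533}$ ($a = 75 \left(- \frac{1}{83}\right) - \frac{134}{151} = - \frac{75}{83} - \frac{134}{151} = - \frac{22447}{12533} \approx -1.791$)
$Z{\left(j,N \right)} = \left(7 + N\right)^{2}$
$\frac{1}{Z{\left(272,a \right)} + \left(158 - 109\right)^{2}} = \frac{1}{\left(7 - \frac{22447}{12533}\right)^{2} + \left(158 - 109\right)^{2}} = \frac{1}{\left(\frac{65284}{12533}\right)^{2} + 49^{2}} = \frac{1}{\frac{4262000656}{157076089} + 2401} = \frac{1}{\frac{381401690345}{157076089}} = \frac{157076089}{381401690345}$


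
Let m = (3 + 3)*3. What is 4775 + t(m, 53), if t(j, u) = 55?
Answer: 4830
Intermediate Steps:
m = 18 (m = 6*3 = 18)
4775 + t(m, 53) = 4775 + 55 = 4830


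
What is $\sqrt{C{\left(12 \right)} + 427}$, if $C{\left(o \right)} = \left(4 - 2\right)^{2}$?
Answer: $\sqrt{431} \approx 20.761$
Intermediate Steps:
$C{\left(o \right)} = 4$ ($C{\left(o \right)} = 2^{2} = 4$)
$\sqrt{C{\left(12 \right)} + 427} = \sqrt{4 + 427} = \sqrt{431}$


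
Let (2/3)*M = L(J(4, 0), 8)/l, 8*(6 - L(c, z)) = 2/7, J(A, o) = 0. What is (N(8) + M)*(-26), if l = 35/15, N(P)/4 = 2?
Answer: -60307/196 ≈ -307.69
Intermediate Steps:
N(P) = 8 (N(P) = 4*2 = 8)
L(c, z) = 167/28 (L(c, z) = 6 - 1/(4*7) = 6 - 1/8*2/7 = 6 - 1/28 = 167/28)
l = 7/3 (l = 35*(1/15) = 7/3 ≈ 2.3333)
M = 1503/392 (M = 3*(167/(28*(7/3)))/2 = 3*((167/28)*(3/7))/2 = (3/2)*(501/196) = 1503/392 ≈ 3.8342)
(N(8) + M)*(-26) = (8 + 1503/392)*(-26) = (4639/392)*(-26) = -60307/196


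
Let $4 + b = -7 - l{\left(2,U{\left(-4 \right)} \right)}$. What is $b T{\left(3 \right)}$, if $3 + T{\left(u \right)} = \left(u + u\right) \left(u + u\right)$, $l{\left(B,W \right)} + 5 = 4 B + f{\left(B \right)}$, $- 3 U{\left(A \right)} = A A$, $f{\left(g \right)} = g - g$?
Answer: $-462$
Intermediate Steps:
$f{\left(g \right)} = 0$
$U{\left(A \right)} = - \frac{A^{2}}{3}$ ($U{\left(A \right)} = - \frac{A A}{3} = - \frac{A^{2}}{3}$)
$l{\left(B,W \right)} = -5 + 4 B$ ($l{\left(B,W \right)} = -5 + \left(4 B + 0\right) = -5 + 4 B$)
$T{\left(u \right)} = -3 + 4 u^{2}$ ($T{\left(u \right)} = -3 + \left(u + u\right) \left(u + u\right) = -3 + 2 u 2 u = -3 + 4 u^{2}$)
$b = -14$ ($b = -4 - \left(2 + 8\right) = -4 - 10 = -14$)
$b T{\left(3 \right)} = - 14 \left(-3 + 4 \cdot 3^{2}\right) = - 14 \left(-3 + 4 \cdot 9\right) = - 14 \left(-3 + 36\right) = \left(-14\right) 33 = -462$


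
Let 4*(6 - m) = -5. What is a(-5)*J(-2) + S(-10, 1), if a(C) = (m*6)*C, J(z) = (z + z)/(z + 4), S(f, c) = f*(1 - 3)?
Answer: 455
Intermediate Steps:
m = 29/4 (m = 6 - ¼*(-5) = 6 + 5/4 = 29/4 ≈ 7.2500)
S(f, c) = -2*f (S(f, c) = f*(-2) = -2*f)
J(z) = 2*z/(4 + z) (J(z) = (2*z)/(4 + z) = 2*z/(4 + z))
a(C) = 87*C/2 (a(C) = ((29/4)*6)*C = 87*C/2)
a(-5)*J(-2) + S(-10, 1) = ((87/2)*(-5))*(2*(-2)/(4 - 2)) - 2*(-10) = -435*(-2)/2 + 20 = -435/2*(-2) + 20 = 435 + 20 = 455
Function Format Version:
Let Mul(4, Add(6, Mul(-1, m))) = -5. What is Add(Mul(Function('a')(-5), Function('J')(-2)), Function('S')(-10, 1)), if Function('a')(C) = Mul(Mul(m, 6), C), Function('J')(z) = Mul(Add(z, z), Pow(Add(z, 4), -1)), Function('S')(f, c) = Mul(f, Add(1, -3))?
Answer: 455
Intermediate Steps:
m = Rational(29, 4) (m = Add(6, Mul(Rational(-1, 4), -5)) = Add(6, Rational(5, 4)) = Rational(29, 4) ≈ 7.2500)
Function('S')(f, c) = Mul(-2, f) (Function('S')(f, c) = Mul(f, -2) = Mul(-2, f))
Function('J')(z) = Mul(2, z, Pow(Add(4, z), -1)) (Function('J')(z) = Mul(Mul(2, z), Pow(Add(4, z), -1)) = Mul(2, z, Pow(Add(4, z), -1)))
Function('a')(C) = Mul(Rational(87, 2), C) (Function('a')(C) = Mul(Mul(Rational(29, 4), 6), C) = Mul(Rational(87, 2), C))
Add(Mul(Function('a')(-5), Function('J')(-2)), Function('S')(-10, 1)) = Add(Mul(Mul(Rational(87, 2), -5), Mul(2, -2, Pow(Add(4, -2), -1))), Mul(-2, -10)) = Add(Mul(Rational(-435, 2), Mul(2, -2, Pow(2, -1))), 20) = Add(Mul(Rational(-435, 2), Mul(2, -2, Rational(1, 2))), 20) = Add(Mul(Rational(-435, 2), -2), 20) = Add(435, 20) = 455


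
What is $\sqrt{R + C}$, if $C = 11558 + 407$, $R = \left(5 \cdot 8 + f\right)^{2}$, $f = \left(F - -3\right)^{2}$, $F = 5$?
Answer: $\sqrt{22781} \approx 150.93$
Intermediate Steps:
$f = 64$ ($f = \left(5 - -3\right)^{2} = \left(5 + 3\right)^{2} = 8^{2} = 64$)
$R = 10816$ ($R = \left(5 \cdot 8 + 64\right)^{2} = \left(40 + 64\right)^{2} = 104^{2} = 10816$)
$C = 11965$
$\sqrt{R + C} = \sqrt{10816 + 11965} = \sqrt{22781}$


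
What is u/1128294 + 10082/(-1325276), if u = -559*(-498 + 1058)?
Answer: -106559964787/373825239786 ≈ -0.28505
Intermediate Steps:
u = -313040 (u = -559*560 = -313040)
u/1128294 + 10082/(-1325276) = -313040/1128294 + 10082/(-1325276) = -313040*1/1128294 + 10082*(-1/1325276) = -156520/564147 - 5041/662638 = -106559964787/373825239786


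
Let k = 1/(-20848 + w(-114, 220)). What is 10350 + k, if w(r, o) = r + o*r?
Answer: 476534699/46042 ≈ 10350.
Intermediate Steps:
k = -1/46042 (k = 1/(-20848 - 114*(1 + 220)) = 1/(-20848 - 114*221) = 1/(-20848 - 25194) = 1/(-46042) = -1/46042 ≈ -2.1719e-5)
10350 + k = 10350 - 1/46042 = 476534699/46042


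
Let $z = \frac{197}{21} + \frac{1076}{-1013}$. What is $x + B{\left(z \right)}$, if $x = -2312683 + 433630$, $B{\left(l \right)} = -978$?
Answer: $-1880031$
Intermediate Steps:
$z = \frac{176965}{21273}$ ($z = 197 \cdot \frac{1}{21} + 1076 \left(- \frac{1}{1013}\right) = \frac{197}{21} - \frac{1076}{1013} = \frac{176965}{21273} \approx 8.3188$)
$x = -1879053$
$x + B{\left(z \right)} = -1879053 - 978 = -1880031$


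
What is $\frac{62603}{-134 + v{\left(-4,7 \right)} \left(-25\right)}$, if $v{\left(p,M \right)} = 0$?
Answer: $- \frac{62603}{134} \approx -467.19$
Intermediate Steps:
$\frac{62603}{-134 + v{\left(-4,7 \right)} \left(-25\right)} = \frac{62603}{-134 + 0 \left(-25\right)} = \frac{62603}{-134 + 0} = \frac{62603}{-134} = 62603 \left(- \frac{1}{134}\right) = - \frac{62603}{134}$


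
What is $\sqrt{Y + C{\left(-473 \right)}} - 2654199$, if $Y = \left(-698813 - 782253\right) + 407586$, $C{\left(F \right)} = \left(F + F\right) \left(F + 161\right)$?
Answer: $-2654199 + 2 i \sqrt{194582} \approx -2.6542 \cdot 10^{6} + 882.23 i$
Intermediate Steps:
$C{\left(F \right)} = 2 F \left(161 + F\right)$
$Y = -1073480$ ($Y = -1481066 + 407586 = -1073480$)
$\sqrt{Y + C{\left(-473 \right)}} - 2654199 = \sqrt{-1073480 + 2 \left(-473\right) \left(161 - 473\right)} - 2654199 = \sqrt{-1073480 + 2 \left(-473\right) \left(-312\right)} - 2654199 = \sqrt{-1073480 + 295152} - 2654199 = \sqrt{-778328} - 2654199 = 2 i \sqrt{194582} - 2654199 = -2654199 + 2 i \sqrt{194582}$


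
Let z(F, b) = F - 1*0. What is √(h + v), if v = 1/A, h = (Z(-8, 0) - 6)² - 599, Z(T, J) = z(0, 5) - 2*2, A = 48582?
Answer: I*√130860566966/16194 ≈ 22.338*I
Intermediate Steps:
z(F, b) = F (z(F, b) = F + 0 = F)
Z(T, J) = -4 (Z(T, J) = 0 - 2*2 = 0 - 4 = -4)
h = -499 (h = (-4 - 6)² - 599 = (-10)² - 599 = 100 - 599 = -499)
v = 1/48582 ≈ 2.0584e-5
√(h + v) = √(-499 + 1/48582) = √(-24242417/48582) = I*√130860566966/16194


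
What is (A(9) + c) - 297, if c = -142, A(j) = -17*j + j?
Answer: -583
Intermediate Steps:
A(j) = -16*j
(A(9) + c) - 297 = (-16*9 - 142) - 297 = (-144 - 142) - 297 = -286 - 297 = -583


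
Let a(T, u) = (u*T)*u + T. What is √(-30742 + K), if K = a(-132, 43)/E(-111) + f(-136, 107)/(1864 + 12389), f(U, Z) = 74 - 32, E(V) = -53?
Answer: 2*I*√414262070597463/251803 ≈ 161.66*I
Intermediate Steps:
a(T, u) = T + T*u² (a(T, u) = (T*u)*u + T = T*u² + T = T + T*u²)
f(U, Z) = 42
K = 1160194942/251803 (K = -132*(1 + 43²)/(-53) + 42/(1864 + 12389) = -132*(1 + 1849)*(-1/53) + 42/14253 = -132*1850*(-1/53) + 42*(1/14253) = -244200*(-1/53) + 14/4751 = 244200/53 + 14/4751 = 1160194942/251803 ≈ 4607.5)
√(-30742 + K) = √(-30742 + 1160194942/251803) = √(-6580732884/251803) = 2*I*√414262070597463/251803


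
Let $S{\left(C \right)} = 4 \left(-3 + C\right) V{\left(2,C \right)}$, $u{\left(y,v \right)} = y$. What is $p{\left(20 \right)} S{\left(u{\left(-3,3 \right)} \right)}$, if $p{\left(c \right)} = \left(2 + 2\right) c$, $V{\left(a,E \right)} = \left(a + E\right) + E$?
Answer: $7680$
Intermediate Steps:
$V{\left(a,E \right)} = a + 2 E$ ($V{\left(a,E \right)} = \left(E + a\right) + E = a + 2 E$)
$p{\left(c \right)} = 4 c$
$S{\left(C \right)} = \left(-12 + 4 C\right) \left(2 + 2 C\right)$ ($S{\left(C \right)} = 4 \left(-3 + C\right) \left(2 + 2 C\right) = \left(-12 + 4 C\right) \left(2 + 2 C\right)$)
$p{\left(20 \right)} S{\left(u{\left(-3,3 \right)} \right)} = 4 \cdot 20 \cdot 8 \left(1 - 3\right) \left(-3 - 3\right) = 80 \cdot 8 \left(-2\right) \left(-6\right) = 80 \cdot 96 = 7680$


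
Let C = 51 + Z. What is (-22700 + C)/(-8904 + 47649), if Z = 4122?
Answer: -18527/38745 ≈ -0.47818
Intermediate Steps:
C = 4173 (C = 51 + 4122 = 4173)
(-22700 + C)/(-8904 + 47649) = (-22700 + 4173)/(-8904 + 47649) = -18527/38745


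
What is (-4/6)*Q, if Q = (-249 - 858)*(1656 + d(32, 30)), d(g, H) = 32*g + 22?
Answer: 1994076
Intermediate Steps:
d(g, H) = 22 + 32*g
Q = -2991114 (Q = (-249 - 858)*(1656 + (22 + 32*32)) = -1107*(1656 + (22 + 1024)) = -1107*(1656 + 1046) = -1107*2702 = -2991114)
(-4/6)*Q = -4/6*(-2991114) = -4*⅙*(-2991114) = -⅔*(-2991114) = 1994076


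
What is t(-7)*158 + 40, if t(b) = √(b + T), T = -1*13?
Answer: 40 + 316*I*√5 ≈ 40.0 + 706.6*I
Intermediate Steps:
T = -13
t(b) = √(-13 + b) (t(b) = √(b - 13) = √(-13 + b))
t(-7)*158 + 40 = √(-13 - 7)*158 + 40 = √(-20)*158 + 40 = (2*I*√5)*158 + 40 = 316*I*√5 + 40 = 40 + 316*I*√5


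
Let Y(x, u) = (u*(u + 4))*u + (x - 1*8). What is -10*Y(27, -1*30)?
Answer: 233810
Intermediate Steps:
Y(x, u) = -8 + x + u²*(4 + u) (Y(x, u) = (u*(4 + u))*u + (x - 8) = u²*(4 + u) + (-8 + x) = -8 + x + u²*(4 + u))
-10*Y(27, -1*30) = -10*(-8 + 27 + (-1*30)³ + 4*(-1*30)²) = -10*(-8 + 27 + (-30)³ + 4*(-30)²) = -10*(-8 + 27 - 27000 + 4*900) = -10*(-8 + 27 - 27000 + 3600) = -10*(-23381) = 233810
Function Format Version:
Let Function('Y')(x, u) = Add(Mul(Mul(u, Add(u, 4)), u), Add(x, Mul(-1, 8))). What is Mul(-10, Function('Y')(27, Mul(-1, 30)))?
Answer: 233810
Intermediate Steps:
Function('Y')(x, u) = Add(-8, x, Mul(Pow(u, 2), Add(4, u))) (Function('Y')(x, u) = Add(Mul(Mul(u, Add(4, u)), u), Add(x, -8)) = Add(Mul(Pow(u, 2), Add(4, u)), Add(-8, x)) = Add(-8, x, Mul(Pow(u, 2), Add(4, u))))
Mul(-10, Function('Y')(27, Mul(-1, 30))) = Mul(-10, Add(-8, 27, Pow(Mul(-1, 30), 3), Mul(4, Pow(Mul(-1, 30), 2)))) = Mul(-10, Add(-8, 27, Pow(-30, 3), Mul(4, Pow(-30, 2)))) = Mul(-10, Add(-8, 27, -27000, Mul(4, 900))) = Mul(-10, Add(-8, 27, -27000, 3600)) = Mul(-10, -23381) = 233810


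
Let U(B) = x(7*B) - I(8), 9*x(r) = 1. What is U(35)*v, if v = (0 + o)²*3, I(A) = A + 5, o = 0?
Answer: 0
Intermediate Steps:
x(r) = ⅑ (x(r) = (⅑)*1 = ⅑)
I(A) = 5 + A
v = 0 (v = (0 + 0)²*3 = 0²*3 = 0*3 = 0)
U(B) = -116/9 (U(B) = ⅑ - (5 + 8) = ⅑ - 1*13 = ⅑ - 13 = -116/9)
U(35)*v = -116/9*0 = 0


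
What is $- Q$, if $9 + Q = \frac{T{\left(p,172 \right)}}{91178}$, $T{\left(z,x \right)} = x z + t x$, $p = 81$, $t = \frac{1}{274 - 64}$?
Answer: $\frac{42350132}{4786845} \approx 8.8472$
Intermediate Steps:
$t = \frac{1}{210} \approx 0.0047619$
$T{\left(z,x \right)} = \frac{x}{210} + x z$ ($T{\left(z,x \right)} = x z + \frac{x}{210} = \frac{x}{210} + x z$)
$Q = - \frac{42350132}{4786845}$ ($Q = -9 + \frac{172 \left(\frac{1}{210} + 81\right)}{91178} = -9 + 172 \cdot \frac{17011}{210} \cdot \frac{1}{91178} = -9 + \frac{1462946}{105} \cdot \frac{1}{91178} = -9 + \frac{731473}{4786845} = - \frac{42350132}{4786845} \approx -8.8472$)
$- Q = \left(-1\right) \left(- \frac{42350132}{4786845}\right) = \frac{42350132}{4786845}$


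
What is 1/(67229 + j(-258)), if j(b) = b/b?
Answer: 1/67230 ≈ 1.4874e-5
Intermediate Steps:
j(b) = 1
1/(67229 + j(-258)) = 1/(67229 + 1) = 1/67230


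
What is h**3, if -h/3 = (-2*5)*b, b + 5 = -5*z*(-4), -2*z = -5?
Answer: 2460375000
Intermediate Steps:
z = 5/2 (z = -1/2*(-5) = 5/2 ≈ 2.5000)
b = 45 (b = -5 - 5*5/2*(-4) = -5 - 25/2*(-4) = -5 + 50 = 45)
h = 1350 (h = -3*(-2*5)*45 = -(-30)*45 = -3*(-450) = 1350)
h**3 = 1350**3 = 2460375000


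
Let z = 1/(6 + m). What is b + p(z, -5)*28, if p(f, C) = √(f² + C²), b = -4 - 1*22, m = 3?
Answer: -26 + 28*√2026/9 ≈ 114.03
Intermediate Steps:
z = ⅑ (z = 1/(6 + 3) = 1/9 = ⅑ ≈ 0.11111)
b = -26 (b = -4 - 22 = -26)
p(f, C) = √(C² + f²)
b + p(z, -5)*28 = -26 + √((-5)² + (⅑)²)*28 = -26 + √(25 + 1/81)*28 = -26 + √(2026/81)*28 = -26 + (√2026/9)*28 = -26 + 28*√2026/9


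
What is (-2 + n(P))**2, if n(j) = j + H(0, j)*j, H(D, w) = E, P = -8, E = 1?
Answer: 324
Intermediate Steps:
H(D, w) = 1
n(j) = 2*j (n(j) = j + 1*j = j + j = 2*j)
(-2 + n(P))**2 = (-2 + 2*(-8))**2 = (-2 - 16)**2 = (-18)**2 = 324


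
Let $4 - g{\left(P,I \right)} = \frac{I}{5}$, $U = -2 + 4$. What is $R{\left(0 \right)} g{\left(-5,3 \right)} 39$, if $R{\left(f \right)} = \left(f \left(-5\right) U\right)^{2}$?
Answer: $0$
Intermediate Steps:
$U = 2$
$R{\left(f \right)} = 100 f^{2}$ ($R{\left(f \right)} = \left(f \left(-5\right) 2\right)^{2} = \left(- 5 f 2\right)^{2} = \left(- 10 f\right)^{2} = 100 f^{2}$)
$g{\left(P,I \right)} = 4 - \frac{I}{5}$
$R{\left(0 \right)} g{\left(-5,3 \right)} 39 = 100 \cdot 0^{2} \left(4 - \frac{3}{5}\right) 39 = 100 \cdot 0 \left(4 - \frac{3}{5}\right) 39 = 0 \cdot \frac{17}{5} \cdot 39 = 0 \cdot 39 = 0$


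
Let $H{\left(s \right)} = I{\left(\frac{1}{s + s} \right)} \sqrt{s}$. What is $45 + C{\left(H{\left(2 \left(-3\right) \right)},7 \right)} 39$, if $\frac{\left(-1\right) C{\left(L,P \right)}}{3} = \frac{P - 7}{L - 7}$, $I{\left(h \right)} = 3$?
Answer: $45$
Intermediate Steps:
$H{\left(s \right)} = 3 \sqrt{s}$
$C{\left(L,P \right)} = - \frac{3 \left(-7 + P\right)}{-7 + L}$ ($C{\left(L,P \right)} = - 3 \frac{P - 7}{L - 7} = - 3 \frac{-7 + P}{L - 7} = - 3 \frac{-7 + P}{-7 + L} = - \frac{3 \left(-7 + P\right)}{-7 + L}$)
$45 + C{\left(H{\left(2 \left(-3\right) \right)},7 \right)} 39 = 45 + \frac{3 \left(7 - 7\right)}{-7 + 3 \sqrt{2 \left(-3\right)}} 39 = 45 + \frac{3 \left(7 - 7\right)}{-7 + 3 \sqrt{-6}} \cdot 39 = 45 + 3 \frac{1}{-7 + 3 i \sqrt{6}} \cdot 0 \cdot 39 = 45 + 0 \cdot 39 = 45 + 0 = 45$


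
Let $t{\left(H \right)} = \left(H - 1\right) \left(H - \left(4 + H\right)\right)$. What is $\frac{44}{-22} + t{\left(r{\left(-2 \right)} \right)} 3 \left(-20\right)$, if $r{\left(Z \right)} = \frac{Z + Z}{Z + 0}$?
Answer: $238$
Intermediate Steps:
$r{\left(Z \right)} = 2$ ($r{\left(Z \right)} = \frac{2 Z}{Z} = 2$)
$t{\left(H \right)} = 4 - 4 H$ ($t{\left(H \right)} = \left(-1 + H\right) \left(-4\right) = 4 - 4 H$)
$\frac{44}{-22} + t{\left(r{\left(-2 \right)} \right)} 3 \left(-20\right) = \frac{44}{-22} + \left(4 - 8\right) 3 \left(-20\right) = 44 \left(- \frac{1}{22}\right) + \left(4 - 8\right) \left(-60\right) = -2 - -240 = -2 + 240 = 238$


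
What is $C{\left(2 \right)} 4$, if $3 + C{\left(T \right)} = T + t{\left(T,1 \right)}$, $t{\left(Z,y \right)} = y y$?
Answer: $0$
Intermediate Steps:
$t{\left(Z,y \right)} = y^{2}$
$C{\left(T \right)} = -2 + T$ ($C{\left(T \right)} = -3 + \left(T + 1^{2}\right) = -3 + \left(T + 1\right) = -3 + \left(1 + T\right) = -2 + T$)
$C{\left(2 \right)} 4 = \left(-2 + 2\right) 4 = 0 \cdot 4 = 0$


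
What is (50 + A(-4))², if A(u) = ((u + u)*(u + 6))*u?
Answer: 12996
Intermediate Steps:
A(u) = 2*u²*(6 + u) (A(u) = ((2*u)*(6 + u))*u = (2*u*(6 + u))*u = 2*u²*(6 + u))
(50 + A(-4))² = (50 + 2*(-4)²*(6 - 4))² = (50 + 2*16*2)² = (50 + 64)² = 114² = 12996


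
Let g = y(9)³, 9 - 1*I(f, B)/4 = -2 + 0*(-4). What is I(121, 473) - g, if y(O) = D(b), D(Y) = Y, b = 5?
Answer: -81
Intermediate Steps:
y(O) = 5
I(f, B) = 44 (I(f, B) = 36 - 4*(-2 + 0*(-4)) = 36 - 4*(-2 + 0) = 36 - 4*(-2) = 36 + 8 = 44)
g = 125 (g = 5³ = 125)
I(121, 473) - g = 44 - 1*125 = 44 - 125 = -81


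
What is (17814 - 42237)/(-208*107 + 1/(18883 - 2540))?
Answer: 19006909/17320467 ≈ 1.0974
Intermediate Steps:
(17814 - 42237)/(-208*107 + 1/(18883 - 2540)) = -24423/(-22256 + 1/16343) = -24423/(-363729807/16343) = -24423*(-16343/363729807) = 19006909/17320467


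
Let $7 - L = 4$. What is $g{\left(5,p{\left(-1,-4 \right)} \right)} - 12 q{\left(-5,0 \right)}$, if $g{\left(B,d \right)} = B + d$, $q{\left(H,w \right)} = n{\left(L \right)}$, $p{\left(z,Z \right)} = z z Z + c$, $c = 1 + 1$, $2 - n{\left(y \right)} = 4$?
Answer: $27$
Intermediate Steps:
$L = 3$ ($L = 7 - 4 = 3$)
$n{\left(y \right)} = -2$ ($n{\left(y \right)} = 2 - 4 = -2$)
$c = 2$
$p{\left(z,Z \right)} = 2 + Z z^{2}$ ($p{\left(z,Z \right)} = z z Z + 2 = z^{2} Z + 2 = Z z^{2} + 2 = 2 + Z z^{2}$)
$q{\left(H,w \right)} = -2$
$g{\left(5,p{\left(-1,-4 \right)} \right)} - 12 q{\left(-5,0 \right)} = \left(5 + \left(2 - 4 \left(-1\right)^{2}\right)\right) - -24 = \left(5 + \left(2 - 4\right)\right) + 24 = \left(5 - 2\right) + 24 = 3 + 24 = 27$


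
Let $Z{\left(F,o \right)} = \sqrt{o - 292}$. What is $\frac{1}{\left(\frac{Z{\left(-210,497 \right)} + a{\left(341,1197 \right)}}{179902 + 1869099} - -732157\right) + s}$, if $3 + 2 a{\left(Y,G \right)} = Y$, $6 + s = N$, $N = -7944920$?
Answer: $- \frac{6056425227991458720}{43683596134775196504191959} - \frac{2049001 \sqrt{205}}{218417980673875982520959795} \approx -1.3864 \cdot 10^{-7}$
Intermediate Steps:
$s = -7944926$ ($s = -6 - 7944920 = -7944926$)
$a{\left(Y,G \right)} = - \frac{3}{2} + \frac{Y}{2}$
$Z{\left(F,o \right)} = \sqrt{-292 + o}$
$\frac{1}{\left(\frac{Z{\left(-210,497 \right)} + a{\left(341,1197 \right)}}{179902 + 1869099} - -732157\right) + s} = \frac{1}{\left(\frac{\sqrt{-292 + 497} + \left(- \frac{3}{2} + \frac{1}{2} \cdot 341\right)}{179902 + 1869099} - -732157\right) - 7944926} = \frac{1}{\left(\frac{\sqrt{205} + \left(- \frac{3}{2} + \frac{341}{2}\right)}{2049001} + 732157\right) - 7944926} = \frac{1}{\left(\left(\sqrt{205} + 169\right) \frac{1}{2049001} + 732157\right) - 7944926} = \frac{1}{\left(\left(169 + \sqrt{205}\right) \frac{1}{2049001} + 732157\right) - 7944926} = \frac{1}{\left(\left(\frac{169}{2049001} + \frac{\sqrt{205}}{2049001}\right) + 732157\right) - 7944926} = \frac{1}{\left(\frac{1500190425326}{2049001} + \frac{\sqrt{205}}{2049001}\right) - 7944926} = \frac{1}{- \frac{14778970893600}{2049001} + \frac{\sqrt{205}}{2049001}}$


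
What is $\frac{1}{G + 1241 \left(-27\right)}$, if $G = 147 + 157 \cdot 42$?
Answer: $- \frac{1}{26766} \approx -3.7361 \cdot 10^{-5}$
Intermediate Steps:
$G = 6741$ ($G = 147 + 6594 = 6741$)
$\frac{1}{G + 1241 \left(-27\right)} = \frac{1}{6741 + 1241 \left(-27\right)} = \frac{1}{6741 - 33507} = \frac{1}{-26766} = - \frac{1}{26766}$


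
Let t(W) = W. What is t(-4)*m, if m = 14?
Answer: -56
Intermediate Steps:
t(-4)*m = -4*14 = -56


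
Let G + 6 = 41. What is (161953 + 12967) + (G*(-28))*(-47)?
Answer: 220980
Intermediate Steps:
G = 35 (G = -6 + 41 = 35)
(161953 + 12967) + (G*(-28))*(-47) = (161953 + 12967) + (35*(-28))*(-47) = 174920 - 980*(-47) = 174920 + 46060 = 220980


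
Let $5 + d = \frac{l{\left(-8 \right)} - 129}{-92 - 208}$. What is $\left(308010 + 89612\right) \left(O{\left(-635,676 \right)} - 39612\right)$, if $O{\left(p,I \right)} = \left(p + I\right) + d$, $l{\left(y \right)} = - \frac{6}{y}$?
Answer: $- \frac{3147223657719}{200} \approx -1.5736 \cdot 10^{10}$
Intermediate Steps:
$d = - \frac{1829}{400}$ ($d = -5 + \frac{- \frac{6}{-8} - 129}{-92 - 208} = -5 + \frac{\left(-6\right) \left(- \frac{1}{8}\right) - 129}{-300} = -5 + \left(\frac{3}{4} - 129\right) \left(- \frac{1}{300}\right) = -5 - - \frac{171}{400} = -5 + \frac{171}{400} = - \frac{1829}{400} \approx -4.5725$)
$O{\left(p,I \right)} = - \frac{1829}{400} + I + p$ ($O{\left(p,I \right)} = \left(p + I\right) - \frac{1829}{400} = \left(I + p\right) - \frac{1829}{400} = - \frac{1829}{400} + I + p$)
$\left(308010 + 89612\right) \left(O{\left(-635,676 \right)} - 39612\right) = \left(308010 + 89612\right) \left(\left(- \frac{1829}{400} + 676 - 635\right) - 39612\right) = 397622 \left(\frac{14571}{400} - 39612\right) = 397622 \left(- \frac{15830229}{400}\right) = - \frac{3147223657719}{200}$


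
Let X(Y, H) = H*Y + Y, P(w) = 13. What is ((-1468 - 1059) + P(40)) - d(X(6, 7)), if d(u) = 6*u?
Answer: -2802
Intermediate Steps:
X(Y, H) = Y + H*Y
((-1468 - 1059) + P(40)) - d(X(6, 7)) = ((-1468 - 1059) + 13) - 6*6*(1 + 7) = (-2527 + 13) - 6*6*8 = -2514 - 6*48 = -2514 - 1*288 = -2514 - 288 = -2802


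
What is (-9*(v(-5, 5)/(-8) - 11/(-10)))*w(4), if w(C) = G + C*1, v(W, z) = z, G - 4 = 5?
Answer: -2223/40 ≈ -55.575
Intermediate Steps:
G = 9 (G = 4 + 5 = 9)
w(C) = 9 + C (w(C) = 9 + C*1 = 9 + C)
(-9*(v(-5, 5)/(-8) - 11/(-10)))*w(4) = (-9*(5/(-8) - 11/(-10)))*(9 + 4) = -9*(5*(-1/8) - 11*(-1/10))*13 = -9*(-5/8 + 11/10)*13 = -9*19/40*13 = -171/40*13 = -2223/40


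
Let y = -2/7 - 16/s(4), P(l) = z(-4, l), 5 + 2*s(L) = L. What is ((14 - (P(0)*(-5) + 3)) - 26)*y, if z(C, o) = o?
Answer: -3330/7 ≈ -475.71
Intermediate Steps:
s(L) = -5/2 + L/2
P(l) = l
y = 222/7 (y = -2/7 - 16/(-5/2 + (½)*4) = -2*⅐ - 16/(-5/2 + 2) = -2/7 - 16/(-½) = -2/7 - 16*(-2) = -2/7 + 32 = 222/7 ≈ 31.714)
((14 - (P(0)*(-5) + 3)) - 26)*y = ((14 - (0*(-5) + 3)) - 26)*(222/7) = ((14 - (0 + 3)) - 26)*(222/7) = ((14 - 1*3) - 26)*(222/7) = ((14 - 3) - 26)*(222/7) = (11 - 26)*(222/7) = -15*222/7 = -3330/7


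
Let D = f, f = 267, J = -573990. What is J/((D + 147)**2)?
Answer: -95665/28566 ≈ -3.3489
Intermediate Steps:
D = 267
J/((D + 147)**2) = -573990/(267 + 147)**2 = -573990/(414**2) = -573990/171396 = -573990*1/171396 = -95665/28566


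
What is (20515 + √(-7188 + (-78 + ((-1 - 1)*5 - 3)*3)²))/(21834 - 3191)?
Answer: 20515/18643 + √6501/18643 ≈ 1.1047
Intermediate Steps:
(20515 + √(-7188 + (-78 + ((-1 - 1)*5 - 3)*3)²))/(21834 - 3191) = (20515 + √(-7188 + (-78 + (-2*5 - 3)*3)²))/18643 = (20515 + √(-7188 + (-78 + (-10 - 3)*3)²))*(1/18643) = (20515 + √(-7188 + (-78 - 13*3)²))*(1/18643) = (20515 + √(-7188 + (-78 - 39)²))*(1/18643) = (20515 + √(-7188 + (-117)²))*(1/18643) = (20515 + √(-7188 + 13689))*(1/18643) = (20515 + √6501)*(1/18643) = 20515/18643 + √6501/18643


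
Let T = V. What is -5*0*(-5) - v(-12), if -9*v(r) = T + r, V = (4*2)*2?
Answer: 4/9 ≈ 0.44444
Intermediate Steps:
V = 16 (V = 8*2 = 16)
T = 16
v(r) = -16/9 - r/9 (v(r) = -(16 + r)/9 = -16/9 - r/9)
-5*0*(-5) - v(-12) = -5*0*(-5) - (-16/9 - 1/9*(-12)) = 0*(-5) - (-16/9 + 4/3) = 0 - 1*(-4/9) = 0 + 4/9 = 4/9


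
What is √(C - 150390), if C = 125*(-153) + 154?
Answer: I*√169361 ≈ 411.54*I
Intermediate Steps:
C = -18971 (C = -19125 + 154 = -18971)
√(C - 150390) = √(-18971 - 150390) = √(-169361) = I*√169361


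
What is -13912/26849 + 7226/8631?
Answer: 73936402/231733719 ≈ 0.31906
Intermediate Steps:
-13912/26849 + 7226/8631 = 73936402/231733719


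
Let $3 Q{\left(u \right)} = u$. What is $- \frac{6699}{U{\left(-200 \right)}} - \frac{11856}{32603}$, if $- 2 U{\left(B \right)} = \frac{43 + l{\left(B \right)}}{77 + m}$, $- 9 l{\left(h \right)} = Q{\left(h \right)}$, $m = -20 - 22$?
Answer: $\frac{412774033314}{44372683} \approx 9302.4$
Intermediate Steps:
$Q{\left(u \right)} = \frac{u}{3}$
$m = -42$ ($m = -20 - 22 = -42$)
$l{\left(h \right)} = - \frac{h}{27}$ ($l{\left(h \right)} = - \frac{\frac{1}{3} h}{9} = - \frac{h}{27}$)
$U{\left(B \right)} = - \frac{43}{70} + \frac{B}{1890}$ ($U{\left(B \right)} = - \frac{\left(43 - \frac{B}{27}\right) \frac{1}{77 - 42}}{2} = - \frac{\left(43 - \frac{B}{27}\right) \frac{1}{35}}{2} = - \frac{\frac{43}{35} - \frac{B}{945}}{2} = - \frac{43}{70} + \frac{B}{1890}$)
$- \frac{6699}{U{\left(-200 \right)}} - \frac{11856}{32603} = - \frac{6699}{- \frac{43}{70} + \frac{1}{1890} \left(-200\right)} - \frac{11856}{32603} = - \frac{6699}{- \frac{43}{70} - \frac{20}{189}} - \frac{11856}{32603} = - \frac{6699}{- \frac{1361}{1890}} - \frac{11856}{32603} = \left(-6699\right) \left(- \frac{1890}{1361}\right) - \frac{11856}{32603} = \frac{12661110}{1361} - \frac{11856}{32603} = \frac{412774033314}{44372683}$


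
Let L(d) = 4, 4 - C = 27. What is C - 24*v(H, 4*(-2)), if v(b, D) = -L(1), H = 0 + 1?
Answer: 73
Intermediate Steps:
C = -23 (C = 4 - 1*27 = 4 - 27 = -23)
H = 1
v(b, D) = -4 (v(b, D) = -1*4 = -4)
C - 24*v(H, 4*(-2)) = -23 - 24*(-4) = -23 + 96 = 73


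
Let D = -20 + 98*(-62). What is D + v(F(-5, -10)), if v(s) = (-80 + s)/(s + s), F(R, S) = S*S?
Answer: -60959/10 ≈ -6095.9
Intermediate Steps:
F(R, S) = S²
v(s) = (-80 + s)/(2*s) (v(s) = (-80 + s)/((2*s)) = (-80 + s)*(1/(2*s)) = (-80 + s)/(2*s))
D = -6096 (D = -20 - 6076 = -6096)
D + v(F(-5, -10)) = -6096 + (-80 + (-10)²)/(2*((-10)²)) = -6096 + (½)*(-80 + 100)/100 = -6096 + (½)*(1/100)*20 = -6096 + ⅒ = -60959/10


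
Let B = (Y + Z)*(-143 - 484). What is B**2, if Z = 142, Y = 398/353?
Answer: 1003530403388304/124609 ≈ 8.0534e+9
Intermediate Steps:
Y = 398/353 (Y = 398*(1/353) = 398/353 ≈ 1.1275)
B = -31678548/353 (B = (398/353 + 142)*(-143 - 484) = (50524/353)*(-627) = -31678548/353 ≈ -89741.)
B**2 = (-31678548/353)**2 = 1003530403388304/124609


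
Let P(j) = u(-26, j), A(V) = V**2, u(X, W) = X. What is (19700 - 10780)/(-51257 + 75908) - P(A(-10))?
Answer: 649846/24651 ≈ 26.362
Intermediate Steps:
P(j) = -26
(19700 - 10780)/(-51257 + 75908) - P(A(-10)) = (19700 - 10780)/(-51257 + 75908) - 1*(-26) = 8920/24651 + 26 = 649846/24651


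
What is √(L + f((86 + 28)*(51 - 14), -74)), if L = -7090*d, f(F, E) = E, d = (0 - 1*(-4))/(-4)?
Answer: 2*√1754 ≈ 83.762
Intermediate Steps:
d = -1 (d = (0 + 4)*(-¼) = 4*(-¼) = -1)
L = 7090 (L = -7090*(-1) = 7090)
√(L + f((86 + 28)*(51 - 14), -74)) = √(7090 - 74) = √7016 = 2*√1754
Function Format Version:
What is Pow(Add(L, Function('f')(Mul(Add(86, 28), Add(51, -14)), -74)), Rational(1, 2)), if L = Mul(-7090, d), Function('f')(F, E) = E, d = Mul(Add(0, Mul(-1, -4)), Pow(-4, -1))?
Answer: Mul(2, Pow(1754, Rational(1, 2))) ≈ 83.762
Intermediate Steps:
d = -1 (d = Mul(Add(0, 4), Rational(-1, 4)) = Mul(4, Rational(-1, 4)) = -1)
L = 7090 (L = Mul(-7090, -1) = 7090)
Pow(Add(L, Function('f')(Mul(Add(86, 28), Add(51, -14)), -74)), Rational(1, 2)) = Pow(Add(7090, -74), Rational(1, 2)) = Pow(7016, Rational(1, 2)) = Mul(2, Pow(1754, Rational(1, 2)))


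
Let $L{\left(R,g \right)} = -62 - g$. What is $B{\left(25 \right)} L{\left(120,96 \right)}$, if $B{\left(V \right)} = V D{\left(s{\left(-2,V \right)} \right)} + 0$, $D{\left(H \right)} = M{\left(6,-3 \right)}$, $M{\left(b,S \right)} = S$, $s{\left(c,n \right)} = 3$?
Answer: $11850$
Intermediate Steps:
$D{\left(H \right)} = -3$
$B{\left(V \right)} = - 3 V$ ($B{\left(V \right)} = V \left(-3\right) + 0 = - 3 V + 0 = - 3 V$)
$B{\left(25 \right)} L{\left(120,96 \right)} = \left(-3\right) 25 \left(-62 - 96\right) = - 75 \left(-62 - 96\right) = \left(-75\right) \left(-158\right) = 11850$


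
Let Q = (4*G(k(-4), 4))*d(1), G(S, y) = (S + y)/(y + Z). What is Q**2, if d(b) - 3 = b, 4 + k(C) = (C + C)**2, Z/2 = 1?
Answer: 262144/9 ≈ 29127.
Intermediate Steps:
Z = 2 (Z = 2*1 = 2)
k(C) = -4 + 4*C**2 (k(C) = -4 + (C + C)**2 = -4 + (2*C)**2 = -4 + 4*C**2)
G(S, y) = (S + y)/(2 + y) (G(S, y) = (S + y)/(y + 2) = (S + y)/(2 + y))
d(b) = 3 + b
Q = 512/3 (Q = (4*(((-4 + 4*(-4)**2) + 4)/(2 + 4)))*(3 + 1) = (4*(((-4 + 4*16) + 4)/6))*4 = (4*(((-4 + 64) + 4)/6))*4 = (4*((60 + 4)/6))*4 = (4*((1/6)*64))*4 = (4*(32/3))*4 = (128/3)*4 = 512/3 ≈ 170.67)
Q**2 = (512/3)**2 = 262144/9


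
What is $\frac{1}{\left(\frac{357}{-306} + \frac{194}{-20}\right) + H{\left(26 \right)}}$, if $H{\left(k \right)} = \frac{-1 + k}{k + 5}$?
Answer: $- \frac{465}{4678} \approx -0.099401$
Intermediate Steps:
$H{\left(k \right)} = \frac{-1 + k}{5 + k}$
$\frac{1}{\left(\frac{357}{-306} + \frac{194}{-20}\right) + H{\left(26 \right)}} = \frac{1}{\left(\frac{357}{-306} + \frac{194}{-20}\right) + \frac{-1 + 26}{5 + 26}} = \frac{1}{\left(357 \left(- \frac{1}{306}\right) + 194 \left(- \frac{1}{20}\right)\right) + \frac{1}{31} \cdot 25} = \frac{1}{\left(- \frac{7}{6} - \frac{97}{10}\right) + \frac{1}{31} \cdot 25} = \frac{1}{- \frac{163}{15} + \frac{25}{31}} = \frac{1}{- \frac{4678}{465}} = - \frac{465}{4678}$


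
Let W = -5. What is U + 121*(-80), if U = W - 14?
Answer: -9699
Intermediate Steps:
U = -19 (U = -5 - 14 = -19)
U + 121*(-80) = -19 + 121*(-80) = -19 - 9680 = -9699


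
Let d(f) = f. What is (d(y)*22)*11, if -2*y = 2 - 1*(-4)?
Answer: -726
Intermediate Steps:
y = -3 (y = -(2 - 1*(-4))/2 = -(2 + 4)/2 = -1/2*6 = -3)
(d(y)*22)*11 = -3*22*11 = -66*11 = -726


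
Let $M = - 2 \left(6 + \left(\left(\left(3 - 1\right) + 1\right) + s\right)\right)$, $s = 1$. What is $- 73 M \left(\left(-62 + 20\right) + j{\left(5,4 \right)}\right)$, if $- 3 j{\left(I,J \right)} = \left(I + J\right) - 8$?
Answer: $- \frac{185420}{3} \approx -61807.0$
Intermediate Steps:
$j{\left(I,J \right)} = \frac{8}{3} - \frac{I}{3} - \frac{J}{3}$ ($j{\left(I,J \right)} = - \frac{\left(I + J\right) - 8}{3} = - \frac{-8 + I + J}{3} = \frac{8}{3} - \frac{I}{3} - \frac{J}{3}$)
$M = -20$ ($M = - 2 \left(6 + \left(\left(\left(3 - 1\right) + 1\right) + 1\right)\right) = - 2 \left(6 + \left(\left(2 + 1\right) + 1\right)\right) = - 2 \left(6 + \left(3 + 1\right)\right) = - 2 \left(6 + 4\right) = \left(-2\right) 10 = -20$)
$- 73 M \left(\left(-62 + 20\right) + j{\left(5,4 \right)}\right) = \left(-73\right) \left(-20\right) \left(\left(-62 + 20\right) - \frac{1}{3}\right) = 1460 \left(-42 - \frac{1}{3}\right) = 1460 \left(- \frac{127}{3}\right) = - \frac{185420}{3}$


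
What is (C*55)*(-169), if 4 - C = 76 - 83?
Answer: -102245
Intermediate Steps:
C = 11 (C = 4 - (76 - 83) = 4 - 1*(-7) = 4 + 7 = 11)
(C*55)*(-169) = (11*55)*(-169) = 605*(-169) = -102245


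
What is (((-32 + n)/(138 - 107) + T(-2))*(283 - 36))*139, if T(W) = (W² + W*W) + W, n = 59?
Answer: 7312929/31 ≈ 2.3590e+5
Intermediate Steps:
T(W) = W + 2*W² (T(W) = (W² + W²) + W = 2*W² + W = W + 2*W²)
(((-32 + n)/(138 - 107) + T(-2))*(283 - 36))*139 = (((-32 + 59)/(138 - 107) - 2*(1 + 2*(-2)))*(283 - 36))*139 = ((27/31 - 2*(1 - 4))*247)*139 = ((27*(1/31) - 2*(-3))*247)*139 = ((27/31 + 6)*247)*139 = ((213/31)*247)*139 = (52611/31)*139 = 7312929/31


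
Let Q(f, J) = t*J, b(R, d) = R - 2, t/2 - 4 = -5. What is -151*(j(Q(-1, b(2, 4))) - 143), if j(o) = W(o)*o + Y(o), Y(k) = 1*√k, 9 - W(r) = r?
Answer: 21593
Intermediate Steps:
t = -2 (t = 8 + 2*(-5) = 8 - 10 = -2)
W(r) = 9 - r
b(R, d) = -2 + R
Q(f, J) = -2*J
Y(k) = √k
j(o) = √o + o*(9 - o) (j(o) = (9 - o)*o + √o = o*(9 - o) + √o = √o + o*(9 - o))
-151*(j(Q(-1, b(2, 4))) - 143) = -151*((√(-2*(-2 + 2)) - (-2*(-2 + 2))*(-9 - 2*(-2 + 2))) - 143) = -151*((√(-2*0) - (-2*0)*(-9 - 2*0)) - 143) = -151*((√0 - 1*0*(-9 + 0)) - 143) = -151*((0 - 1*0*(-9)) - 143) = -151*((0 + 0) - 143) = -151*(0 - 143) = -151*(-143) = 21593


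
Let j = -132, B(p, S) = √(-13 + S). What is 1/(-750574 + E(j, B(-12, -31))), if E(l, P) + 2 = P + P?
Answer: -46911/35210270747 - I*√11/140841082988 ≈ -1.3323e-6 - 2.3549e-11*I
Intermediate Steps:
E(l, P) = -2 + 2*P (E(l, P) = -2 + (P + P) = -2 + 2*P)
1/(-750574 + E(j, B(-12, -31))) = 1/(-750574 + (-2 + 2*√(-13 - 31))) = 1/(-750574 + (-2 + 2*√(-44))) = 1/(-750574 + (-2 + 2*(2*I*√11))) = 1/(-750574 + (-2 + 4*I*√11)) = 1/(-750576 + 4*I*√11)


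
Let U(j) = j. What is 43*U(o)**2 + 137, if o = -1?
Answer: 180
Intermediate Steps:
43*U(o)**2 + 137 = 43*(-1)**2 + 137 = 43*1 + 137 = 43 + 137 = 180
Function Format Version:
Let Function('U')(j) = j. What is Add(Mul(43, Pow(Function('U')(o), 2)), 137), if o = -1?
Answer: 180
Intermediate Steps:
Add(Mul(43, Pow(Function('U')(o), 2)), 137) = Add(Mul(43, Pow(-1, 2)), 137) = Add(Mul(43, 1), 137) = Add(43, 137) = 180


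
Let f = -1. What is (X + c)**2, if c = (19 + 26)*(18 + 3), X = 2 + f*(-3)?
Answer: 902500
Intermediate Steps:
X = 5 (X = 2 - 1*(-3) = 2 + 3 = 5)
c = 945 (c = 45*21 = 945)
(X + c)**2 = (5 + 945)**2 = 950**2 = 902500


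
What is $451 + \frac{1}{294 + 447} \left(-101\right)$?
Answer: $\frac{334090}{741} \approx 450.86$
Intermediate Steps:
$451 + \frac{1}{294 + 447} \left(-101\right) = 451 + \frac{1}{741} \left(-101\right) = 451 - \frac{101}{741} = \frac{334090}{741}$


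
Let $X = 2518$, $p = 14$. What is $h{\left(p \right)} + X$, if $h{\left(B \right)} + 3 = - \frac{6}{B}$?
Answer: $\frac{17602}{7} \approx 2514.6$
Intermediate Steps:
$h{\left(B \right)} = -3 - \frac{6}{B}$
$h{\left(p \right)} + X = \left(-3 - \frac{6}{14}\right) + 2518 = \left(-3 - \frac{3}{7}\right) + 2518 = - \frac{24}{7} + 2518 = \frac{17602}{7}$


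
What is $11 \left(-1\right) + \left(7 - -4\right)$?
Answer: $0$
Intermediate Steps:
$11 \left(-1\right) + \left(7 - -4\right) = -11 + \left(7 + 4\right) = -11 + 11 = 0$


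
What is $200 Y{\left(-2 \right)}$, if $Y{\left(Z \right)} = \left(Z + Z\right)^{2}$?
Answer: $3200$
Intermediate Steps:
$Y{\left(Z \right)} = 4 Z^{2}$ ($Y{\left(Z \right)} = \left(2 Z\right)^{2} = 4 Z^{2}$)
$200 Y{\left(-2 \right)} = 200 \cdot 4 \left(-2\right)^{2} = 200 \cdot 4 \cdot 4 = 200 \cdot 16 = 3200$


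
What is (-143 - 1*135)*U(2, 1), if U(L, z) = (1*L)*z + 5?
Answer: -1946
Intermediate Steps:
U(L, z) = 5 + L*z (U(L, z) = L*z + 5 = 5 + L*z)
(-143 - 1*135)*U(2, 1) = (-143 - 1*135)*(5 + 2*1) = (-143 - 135)*(5 + 2) = -278*7 = -1946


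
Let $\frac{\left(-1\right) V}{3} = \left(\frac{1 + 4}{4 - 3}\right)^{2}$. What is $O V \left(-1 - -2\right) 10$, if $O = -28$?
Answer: $21000$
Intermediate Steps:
$V = -75$ ($V = - 3 \left(\frac{1 + 4}{4 - 3}\right)^{2} = - 3 \left(\frac{5}{1}\right)^{2} = - 3 \left(5 \cdot 1\right)^{2} = - 3 \cdot 5^{2} = \left(-3\right) 25 = -75$)
$O V \left(-1 - -2\right) 10 = \left(-28\right) \left(-75\right) \left(-1 - -2\right) 10 = 2100 \left(-1 + 2\right) 10 = 2100 \cdot 1 \cdot 10 = 2100 \cdot 10 = 21000$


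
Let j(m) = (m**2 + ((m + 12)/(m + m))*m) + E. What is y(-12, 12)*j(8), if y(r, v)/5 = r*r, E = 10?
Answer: 60480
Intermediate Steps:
j(m) = 16 + m**2 + m/2 (j(m) = (m**2 + ((m + 12)/(m + m))*m) + 10 = (m**2 + ((12 + m)/((2*m)))*m) + 10 = (m**2 + ((12 + m)*(1/(2*m)))*m) + 10 = (m**2 + ((12 + m)/(2*m))*m) + 10 = (m**2 + (6 + m/2)) + 10 = (6 + m**2 + m/2) + 10 = 16 + m**2 + m/2)
y(r, v) = 5*r**2 (y(r, v) = 5*(r*r) = 5*r**2)
y(-12, 12)*j(8) = (5*(-12)**2)*(16 + 8**2 + (1/2)*8) = (5*144)*(16 + 64 + 4) = 720*84 = 60480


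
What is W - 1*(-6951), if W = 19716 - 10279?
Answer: 16388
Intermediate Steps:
W = 9437
W - 1*(-6951) = 9437 - 1*(-6951) = 9437 + 6951 = 16388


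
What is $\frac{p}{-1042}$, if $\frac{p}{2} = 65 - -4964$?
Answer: $- \frac{5029}{521} \approx -9.6526$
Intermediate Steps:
$p = 10058$ ($p = 2 \left(65 - -4964\right) = 2 \left(65 + 4964\right) = 2 \cdot 5029 = 10058$)
$\frac{p}{-1042} = \frac{10058}{-1042} = 10058 \left(- \frac{1}{1042}\right) = - \frac{5029}{521}$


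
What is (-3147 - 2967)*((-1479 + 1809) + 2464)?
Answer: -17082516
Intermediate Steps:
(-3147 - 2967)*((-1479 + 1809) + 2464) = -6114*(330 + 2464) = -6114*2794 = -17082516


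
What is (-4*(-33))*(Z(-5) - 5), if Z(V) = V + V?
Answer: -1980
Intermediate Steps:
Z(V) = 2*V
(-4*(-33))*(Z(-5) - 5) = (-4*(-33))*(2*(-5) - 5) = 132*(-10 - 5) = 132*(-15) = -1980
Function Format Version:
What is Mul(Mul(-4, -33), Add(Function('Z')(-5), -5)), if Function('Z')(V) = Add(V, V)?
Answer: -1980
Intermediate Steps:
Function('Z')(V) = Mul(2, V)
Mul(Mul(-4, -33), Add(Function('Z')(-5), -5)) = Mul(Mul(-4, -33), Add(Mul(2, -5), -5)) = Mul(132, Add(-10, -5)) = Mul(132, -15) = -1980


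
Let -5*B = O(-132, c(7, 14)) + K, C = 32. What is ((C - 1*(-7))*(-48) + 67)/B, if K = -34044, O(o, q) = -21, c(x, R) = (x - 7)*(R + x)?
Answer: -1805/6813 ≈ -0.26493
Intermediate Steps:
c(x, R) = (-7 + x)*(R + x)
B = 6813 (B = -(-21 - 34044)/5 = -⅕*(-34065) = 6813)
((C - 1*(-7))*(-48) + 67)/B = ((32 - 1*(-7))*(-48) + 67)/6813 = ((32 + 7)*(-48) + 67)*(1/6813) = (39*(-48) + 67)*(1/6813) = (-1872 + 67)*(1/6813) = -1805*1/6813 = -1805/6813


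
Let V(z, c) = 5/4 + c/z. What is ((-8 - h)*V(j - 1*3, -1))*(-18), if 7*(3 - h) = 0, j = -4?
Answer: 3861/14 ≈ 275.79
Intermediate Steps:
V(z, c) = 5/4 + c/z (V(z, c) = 5*(¼) + c/z = 5/4 + c/z)
h = 3 (h = 3 - ⅐*0 = 3 + 0 = 3)
((-8 - h)*V(j - 1*3, -1))*(-18) = ((-8 - 1*3)*(5/4 - 1/(-4 - 1*3)))*(-18) = ((-8 - 3)*(5/4 - 1/(-4 - 3)))*(-18) = -11*(5/4 - 1/(-7))*(-18) = -11*(5/4 - 1*(-⅐))*(-18) = -11*(5/4 + ⅐)*(-18) = -11*39/28*(-18) = -429/28*(-18) = 3861/14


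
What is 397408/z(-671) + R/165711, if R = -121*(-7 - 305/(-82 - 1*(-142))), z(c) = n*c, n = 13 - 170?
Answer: 72009712561/19044170964 ≈ 3.7812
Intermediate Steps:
n = -157
z(c) = -157*c
R = 17545/12 (R = -121*(-7 - 305/(-82 + 142)) = -121*(-7 - 305/60) = -121*(-7 - 305*1/60) = -121*(-7 - 61/12) = -121*(-145/12) = 17545/12 ≈ 1462.1)
397408/z(-671) + R/165711 = 397408/((-157*(-671))) + (17545/12)/165711 = 397408/105347 + (17545/12)*(1/165711) = 397408*(1/105347) + 17545/1988532 = 36128/9577 + 17545/1988532 = 72009712561/19044170964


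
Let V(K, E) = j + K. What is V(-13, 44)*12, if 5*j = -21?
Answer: -1032/5 ≈ -206.40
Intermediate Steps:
j = -21/5 (j = (⅕)*(-21) = -21/5 ≈ -4.2000)
V(K, E) = -21/5 + K
V(-13, 44)*12 = (-21/5 - 13)*12 = -86/5*12 = -1032/5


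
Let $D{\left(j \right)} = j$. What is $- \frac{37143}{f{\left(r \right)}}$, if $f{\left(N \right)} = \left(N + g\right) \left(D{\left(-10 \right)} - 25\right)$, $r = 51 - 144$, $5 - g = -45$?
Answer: $- \frac{37143}{1505} \approx -24.68$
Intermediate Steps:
$g = 50$ ($g = 5 - -45 = 5 + 45 = 50$)
$r = -93$ ($r = 51 - 144 = -93$)
$f{\left(N \right)} = -1750 - 35 N$ ($f{\left(N \right)} = \left(N + 50\right) \left(-10 - 25\right) = \left(50 + N\right) \left(-35\right) = -1750 - 35 N$)
$- \frac{37143}{f{\left(r \right)}} = - \frac{37143}{-1750 - -3255} = - \frac{37143}{-1750 + 3255} = - \frac{37143}{1505}$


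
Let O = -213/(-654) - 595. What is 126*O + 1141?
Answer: -8042888/109 ≈ -73788.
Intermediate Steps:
O = -129639/218 (O = -213*(-1/654) - 595 = 71/218 - 595 = -129639/218 ≈ -594.67)
126*O + 1141 = 126*(-129639/218) + 1141 = -8167257/109 + 1141 = -8042888/109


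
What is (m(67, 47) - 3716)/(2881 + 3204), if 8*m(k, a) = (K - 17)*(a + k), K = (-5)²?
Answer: -3602/6085 ≈ -0.59195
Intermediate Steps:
K = 25
m(k, a) = a + k (m(k, a) = ((25 - 17)*(a + k))/8 = (8*(a + k))/8 = (8*a + 8*k)/8 = a + k)
(m(67, 47) - 3716)/(2881 + 3204) = ((47 + 67) - 3716)/(2881 + 3204) = (114 - 3716)/6085 = -3602*1/6085 = -3602/6085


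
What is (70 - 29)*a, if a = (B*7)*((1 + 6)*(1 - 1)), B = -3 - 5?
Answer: 0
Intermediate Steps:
B = -8
a = 0 (a = (-8*7)*((1 + 6)*(1 - 1)) = -392*0 = -56*0 = 0)
(70 - 29)*a = (70 - 29)*0 = 41*0 = 0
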